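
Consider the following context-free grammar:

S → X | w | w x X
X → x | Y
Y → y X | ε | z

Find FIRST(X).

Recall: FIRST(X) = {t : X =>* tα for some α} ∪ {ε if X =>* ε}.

We compute FIRST(X) using the standard algorithm.
FIRST(S) = {w, x, y, z, ε}
FIRST(X) = {x, y, z, ε}
FIRST(Y) = {y, z, ε}
Therefore, FIRST(X) = {x, y, z, ε}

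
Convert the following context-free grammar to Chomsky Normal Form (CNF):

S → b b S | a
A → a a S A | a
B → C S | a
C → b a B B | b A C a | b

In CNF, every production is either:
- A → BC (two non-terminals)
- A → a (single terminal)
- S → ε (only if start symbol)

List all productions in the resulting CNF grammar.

TB → b; S → a; TA → a; A → a; B → a; C → b; S → TB X0; X0 → TB S; A → TA X1; X1 → TA X2; X2 → S A; B → C S; C → TB X3; X3 → TA X4; X4 → B B; C → TB X5; X5 → A X6; X6 → C TA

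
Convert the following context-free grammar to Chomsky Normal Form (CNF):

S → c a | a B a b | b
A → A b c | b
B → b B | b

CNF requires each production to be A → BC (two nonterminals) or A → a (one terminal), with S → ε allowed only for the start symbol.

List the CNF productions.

TC → c; TA → a; TB → b; S → b; A → b; B → b; S → TC TA; S → TA X0; X0 → B X1; X1 → TA TB; A → A X2; X2 → TB TC; B → TB B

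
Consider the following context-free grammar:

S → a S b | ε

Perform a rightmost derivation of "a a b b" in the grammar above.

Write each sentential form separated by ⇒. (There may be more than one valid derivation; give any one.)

S ⇒ a S b ⇒ a a S b b ⇒ a a b b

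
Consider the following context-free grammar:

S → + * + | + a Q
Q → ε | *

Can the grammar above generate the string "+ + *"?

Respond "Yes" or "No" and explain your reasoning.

No - no valid derivation exists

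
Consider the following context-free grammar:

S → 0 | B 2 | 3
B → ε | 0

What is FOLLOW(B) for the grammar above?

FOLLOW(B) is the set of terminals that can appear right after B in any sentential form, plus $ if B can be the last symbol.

We compute FOLLOW(B) using the standard algorithm.
FOLLOW(S) starts with {$}.
FIRST(B) = {0, ε}
FIRST(S) = {0, 2, 3}
FOLLOW(B) = {2}
FOLLOW(S) = {$}
Therefore, FOLLOW(B) = {2}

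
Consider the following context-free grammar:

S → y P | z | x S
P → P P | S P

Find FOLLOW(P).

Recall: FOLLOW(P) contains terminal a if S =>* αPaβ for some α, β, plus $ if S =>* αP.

We compute FOLLOW(P) using the standard algorithm.
FOLLOW(S) starts with {$}.
FIRST(P) = {x, y, z}
FIRST(S) = {x, y, z}
FOLLOW(P) = {$, x, y, z}
FOLLOW(S) = {$, x, y, z}
Therefore, FOLLOW(P) = {$, x, y, z}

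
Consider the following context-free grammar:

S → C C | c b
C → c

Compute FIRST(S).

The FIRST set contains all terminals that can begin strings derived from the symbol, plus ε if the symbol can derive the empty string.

We compute FIRST(S) using the standard algorithm.
FIRST(C) = {c}
FIRST(S) = {c}
Therefore, FIRST(S) = {c}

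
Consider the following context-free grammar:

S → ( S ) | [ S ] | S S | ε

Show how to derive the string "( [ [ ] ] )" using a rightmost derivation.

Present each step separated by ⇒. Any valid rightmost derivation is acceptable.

S ⇒ ( S ) ⇒ ( [ S ] ) ⇒ ( [ [ S ] ] ) ⇒ ( [ [ ] ] )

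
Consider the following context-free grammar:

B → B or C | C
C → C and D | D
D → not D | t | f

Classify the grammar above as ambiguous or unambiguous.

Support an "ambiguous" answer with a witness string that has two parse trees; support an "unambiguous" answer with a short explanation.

Unambiguous - every string in the language has a unique parse tree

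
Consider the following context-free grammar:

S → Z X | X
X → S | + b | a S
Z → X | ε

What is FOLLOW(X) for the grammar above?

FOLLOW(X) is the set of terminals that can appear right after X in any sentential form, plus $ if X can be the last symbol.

We compute FOLLOW(X) using the standard algorithm.
FOLLOW(S) starts with {$}.
FIRST(S) = {+, a}
FIRST(X) = {+, a}
FIRST(Z) = {+, a, ε}
FOLLOW(S) = {$, +, a}
FOLLOW(X) = {$, +, a}
FOLLOW(Z) = {+, a}
Therefore, FOLLOW(X) = {$, +, a}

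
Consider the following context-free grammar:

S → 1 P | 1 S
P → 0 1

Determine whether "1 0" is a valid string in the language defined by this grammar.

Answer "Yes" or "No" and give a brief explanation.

No - no valid derivation exists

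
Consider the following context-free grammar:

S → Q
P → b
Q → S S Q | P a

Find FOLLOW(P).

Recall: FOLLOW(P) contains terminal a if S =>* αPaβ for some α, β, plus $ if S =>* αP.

We compute FOLLOW(P) using the standard algorithm.
FOLLOW(S) starts with {$}.
FIRST(P) = {b}
FIRST(Q) = {b}
FIRST(S) = {b}
FOLLOW(P) = {a}
FOLLOW(Q) = {$, b}
FOLLOW(S) = {$, b}
Therefore, FOLLOW(P) = {a}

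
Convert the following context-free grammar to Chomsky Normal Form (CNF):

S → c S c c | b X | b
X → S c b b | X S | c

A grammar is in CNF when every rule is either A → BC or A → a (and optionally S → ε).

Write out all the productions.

TC → c; TB → b; S → b; X → c; S → TC X0; X0 → S X1; X1 → TC TC; S → TB X; X → S X2; X2 → TC X3; X3 → TB TB; X → X S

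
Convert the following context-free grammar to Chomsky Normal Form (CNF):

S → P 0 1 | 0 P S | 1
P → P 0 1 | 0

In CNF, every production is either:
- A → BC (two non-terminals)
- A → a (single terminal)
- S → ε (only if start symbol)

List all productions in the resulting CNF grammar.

T0 → 0; T1 → 1; S → 1; P → 0; S → P X0; X0 → T0 T1; S → T0 X1; X1 → P S; P → P X2; X2 → T0 T1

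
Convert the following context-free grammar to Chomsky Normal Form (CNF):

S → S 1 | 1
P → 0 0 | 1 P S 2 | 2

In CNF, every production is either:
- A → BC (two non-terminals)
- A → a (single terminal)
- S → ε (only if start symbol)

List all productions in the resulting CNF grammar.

T1 → 1; S → 1; T0 → 0; T2 → 2; P → 2; S → S T1; P → T0 T0; P → T1 X0; X0 → P X1; X1 → S T2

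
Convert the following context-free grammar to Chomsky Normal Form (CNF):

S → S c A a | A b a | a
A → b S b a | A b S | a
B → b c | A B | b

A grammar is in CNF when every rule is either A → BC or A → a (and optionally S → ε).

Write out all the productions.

TC → c; TA → a; TB → b; S → a; A → a; B → b; S → S X0; X0 → TC X1; X1 → A TA; S → A X2; X2 → TB TA; A → TB X3; X3 → S X4; X4 → TB TA; A → A X5; X5 → TB S; B → TB TC; B → A B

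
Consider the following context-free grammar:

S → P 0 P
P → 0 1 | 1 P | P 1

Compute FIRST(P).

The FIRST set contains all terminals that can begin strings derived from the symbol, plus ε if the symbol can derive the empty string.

We compute FIRST(P) using the standard algorithm.
FIRST(P) = {0, 1}
FIRST(S) = {0, 1}
Therefore, FIRST(P) = {0, 1}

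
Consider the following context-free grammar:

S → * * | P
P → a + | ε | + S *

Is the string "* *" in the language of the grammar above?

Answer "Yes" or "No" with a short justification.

Yes - a valid derivation exists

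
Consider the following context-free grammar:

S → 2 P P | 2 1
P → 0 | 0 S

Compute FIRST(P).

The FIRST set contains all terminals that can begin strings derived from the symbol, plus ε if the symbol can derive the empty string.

We compute FIRST(P) using the standard algorithm.
FIRST(P) = {0}
FIRST(S) = {2}
Therefore, FIRST(P) = {0}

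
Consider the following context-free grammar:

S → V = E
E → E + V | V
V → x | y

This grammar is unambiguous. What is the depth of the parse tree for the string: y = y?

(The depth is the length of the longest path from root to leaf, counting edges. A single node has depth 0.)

3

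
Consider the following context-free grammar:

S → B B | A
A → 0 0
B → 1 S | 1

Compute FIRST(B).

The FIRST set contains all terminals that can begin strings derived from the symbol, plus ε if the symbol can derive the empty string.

We compute FIRST(B) using the standard algorithm.
FIRST(A) = {0}
FIRST(B) = {1}
FIRST(S) = {0, 1}
Therefore, FIRST(B) = {1}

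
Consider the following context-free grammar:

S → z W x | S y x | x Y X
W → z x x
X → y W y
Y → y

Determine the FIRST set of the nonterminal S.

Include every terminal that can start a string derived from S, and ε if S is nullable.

We compute FIRST(S) using the standard algorithm.
FIRST(S) = {x, z}
FIRST(W) = {z}
FIRST(X) = {y}
FIRST(Y) = {y}
Therefore, FIRST(S) = {x, z}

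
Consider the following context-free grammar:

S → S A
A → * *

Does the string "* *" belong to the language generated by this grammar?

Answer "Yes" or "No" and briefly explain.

No - no valid derivation exists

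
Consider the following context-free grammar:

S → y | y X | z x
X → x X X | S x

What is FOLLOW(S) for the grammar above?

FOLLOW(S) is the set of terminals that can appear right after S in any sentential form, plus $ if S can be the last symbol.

We compute FOLLOW(S) using the standard algorithm.
FOLLOW(S) starts with {$}.
FIRST(S) = {y, z}
FIRST(X) = {x, y, z}
FOLLOW(S) = {$, x}
FOLLOW(X) = {$, x, y, z}
Therefore, FOLLOW(S) = {$, x}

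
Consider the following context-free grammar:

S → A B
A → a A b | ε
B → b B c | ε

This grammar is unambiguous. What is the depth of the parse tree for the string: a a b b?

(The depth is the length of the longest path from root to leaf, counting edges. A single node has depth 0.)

4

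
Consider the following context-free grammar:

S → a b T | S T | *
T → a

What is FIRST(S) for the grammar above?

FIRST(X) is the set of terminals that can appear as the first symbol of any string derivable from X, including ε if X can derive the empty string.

We compute FIRST(S) using the standard algorithm.
FIRST(S) = {*, a}
FIRST(T) = {a}
Therefore, FIRST(S) = {*, a}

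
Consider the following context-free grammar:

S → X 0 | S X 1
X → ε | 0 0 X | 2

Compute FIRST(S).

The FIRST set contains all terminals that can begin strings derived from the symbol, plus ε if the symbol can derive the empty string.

We compute FIRST(S) using the standard algorithm.
FIRST(S) = {0, 2}
FIRST(X) = {0, 2, ε}
Therefore, FIRST(S) = {0, 2}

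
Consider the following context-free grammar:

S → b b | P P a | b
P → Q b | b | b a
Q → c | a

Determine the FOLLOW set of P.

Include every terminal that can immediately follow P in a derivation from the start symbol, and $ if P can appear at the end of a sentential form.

We compute FOLLOW(P) using the standard algorithm.
FOLLOW(S) starts with {$}.
FIRST(P) = {a, b, c}
FIRST(Q) = {a, c}
FIRST(S) = {a, b, c}
FOLLOW(P) = {a, b, c}
FOLLOW(Q) = {b}
FOLLOW(S) = {$}
Therefore, FOLLOW(P) = {a, b, c}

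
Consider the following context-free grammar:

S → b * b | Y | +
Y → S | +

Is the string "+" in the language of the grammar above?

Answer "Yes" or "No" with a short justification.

Yes - a valid derivation exists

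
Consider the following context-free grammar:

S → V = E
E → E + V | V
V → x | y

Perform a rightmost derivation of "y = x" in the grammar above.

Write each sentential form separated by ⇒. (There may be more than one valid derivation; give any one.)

S ⇒ V = E ⇒ V = V ⇒ V = x ⇒ y = x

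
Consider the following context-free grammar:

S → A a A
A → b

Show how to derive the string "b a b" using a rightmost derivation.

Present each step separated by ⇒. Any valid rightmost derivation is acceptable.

S ⇒ A a A ⇒ A a b ⇒ b a b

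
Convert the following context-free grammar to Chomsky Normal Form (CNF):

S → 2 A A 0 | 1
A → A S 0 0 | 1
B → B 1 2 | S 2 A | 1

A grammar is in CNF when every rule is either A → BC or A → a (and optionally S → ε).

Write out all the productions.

T2 → 2; T0 → 0; S → 1; A → 1; T1 → 1; B → 1; S → T2 X0; X0 → A X1; X1 → A T0; A → A X2; X2 → S X3; X3 → T0 T0; B → B X4; X4 → T1 T2; B → S X5; X5 → T2 A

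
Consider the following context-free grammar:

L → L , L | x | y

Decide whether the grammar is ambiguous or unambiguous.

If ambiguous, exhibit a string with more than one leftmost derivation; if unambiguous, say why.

Ambiguous - the string 'x , x , y , y , x , y' has two distinct leftmost derivations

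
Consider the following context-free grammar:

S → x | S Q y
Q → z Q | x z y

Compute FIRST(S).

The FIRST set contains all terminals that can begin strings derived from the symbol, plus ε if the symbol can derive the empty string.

We compute FIRST(S) using the standard algorithm.
FIRST(Q) = {x, z}
FIRST(S) = {x}
Therefore, FIRST(S) = {x}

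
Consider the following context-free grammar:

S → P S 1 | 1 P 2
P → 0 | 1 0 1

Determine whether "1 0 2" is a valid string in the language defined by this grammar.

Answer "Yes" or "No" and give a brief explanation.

Yes - a valid derivation exists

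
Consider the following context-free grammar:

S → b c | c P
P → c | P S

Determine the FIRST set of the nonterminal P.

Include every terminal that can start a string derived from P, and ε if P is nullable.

We compute FIRST(P) using the standard algorithm.
FIRST(P) = {c}
FIRST(S) = {b, c}
Therefore, FIRST(P) = {c}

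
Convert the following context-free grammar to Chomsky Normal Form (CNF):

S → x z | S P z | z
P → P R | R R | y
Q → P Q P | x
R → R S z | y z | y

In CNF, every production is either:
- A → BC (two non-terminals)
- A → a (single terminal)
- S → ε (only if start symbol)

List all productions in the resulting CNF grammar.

TX → x; TZ → z; S → z; P → y; Q → x; TY → y; R → y; S → TX TZ; S → S X0; X0 → P TZ; P → P R; P → R R; Q → P X1; X1 → Q P; R → R X2; X2 → S TZ; R → TY TZ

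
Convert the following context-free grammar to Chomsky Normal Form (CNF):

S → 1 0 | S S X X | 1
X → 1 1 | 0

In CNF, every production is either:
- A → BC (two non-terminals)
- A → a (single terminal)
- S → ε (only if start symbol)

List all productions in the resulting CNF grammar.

T1 → 1; T0 → 0; S → 1; X → 0; S → T1 T0; S → S X0; X0 → S X1; X1 → X X; X → T1 T1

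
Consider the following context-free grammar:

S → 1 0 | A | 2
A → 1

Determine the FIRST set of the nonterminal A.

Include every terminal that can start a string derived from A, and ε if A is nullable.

We compute FIRST(A) using the standard algorithm.
FIRST(A) = {1}
FIRST(S) = {1, 2}
Therefore, FIRST(A) = {1}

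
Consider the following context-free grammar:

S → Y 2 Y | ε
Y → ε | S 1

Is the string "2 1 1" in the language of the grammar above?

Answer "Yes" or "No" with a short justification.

No - no valid derivation exists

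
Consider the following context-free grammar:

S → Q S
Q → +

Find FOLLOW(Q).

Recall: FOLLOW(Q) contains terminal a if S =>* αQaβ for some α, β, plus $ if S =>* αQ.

We compute FOLLOW(Q) using the standard algorithm.
FOLLOW(S) starts with {$}.
FIRST(Q) = {+}
FIRST(S) = {+}
FOLLOW(Q) = {+}
FOLLOW(S) = {$}
Therefore, FOLLOW(Q) = {+}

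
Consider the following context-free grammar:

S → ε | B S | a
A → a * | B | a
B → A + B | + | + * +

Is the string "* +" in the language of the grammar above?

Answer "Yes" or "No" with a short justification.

No - no valid derivation exists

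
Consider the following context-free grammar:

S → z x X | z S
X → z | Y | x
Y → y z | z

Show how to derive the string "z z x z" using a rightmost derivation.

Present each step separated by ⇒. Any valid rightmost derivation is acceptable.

S ⇒ z S ⇒ z z x X ⇒ z z x z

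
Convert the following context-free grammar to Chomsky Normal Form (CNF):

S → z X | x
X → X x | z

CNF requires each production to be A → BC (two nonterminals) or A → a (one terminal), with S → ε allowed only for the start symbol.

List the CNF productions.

TZ → z; S → x; TX → x; X → z; S → TZ X; X → X TX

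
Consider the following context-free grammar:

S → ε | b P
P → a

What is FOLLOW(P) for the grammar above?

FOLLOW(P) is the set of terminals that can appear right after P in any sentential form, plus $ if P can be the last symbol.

We compute FOLLOW(P) using the standard algorithm.
FOLLOW(S) starts with {$}.
FIRST(P) = {a}
FIRST(S) = {b, ε}
FOLLOW(P) = {$}
FOLLOW(S) = {$}
Therefore, FOLLOW(P) = {$}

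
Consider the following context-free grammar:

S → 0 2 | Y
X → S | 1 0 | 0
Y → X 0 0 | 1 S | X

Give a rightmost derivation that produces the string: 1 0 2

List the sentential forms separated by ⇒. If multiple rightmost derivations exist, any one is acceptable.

S ⇒ Y ⇒ 1 S ⇒ 1 0 2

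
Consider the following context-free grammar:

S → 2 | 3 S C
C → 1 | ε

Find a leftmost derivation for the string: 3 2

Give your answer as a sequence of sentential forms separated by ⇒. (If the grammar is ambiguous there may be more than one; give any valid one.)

S ⇒ 3 S C ⇒ 3 2 C ⇒ 3 2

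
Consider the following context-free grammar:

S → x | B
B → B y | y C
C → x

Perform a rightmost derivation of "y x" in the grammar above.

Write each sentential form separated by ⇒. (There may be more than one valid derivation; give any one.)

S ⇒ B ⇒ y C ⇒ y x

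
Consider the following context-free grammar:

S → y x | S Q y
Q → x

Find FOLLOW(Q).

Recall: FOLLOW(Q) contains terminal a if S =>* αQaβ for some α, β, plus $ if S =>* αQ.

We compute FOLLOW(Q) using the standard algorithm.
FOLLOW(S) starts with {$}.
FIRST(Q) = {x}
FIRST(S) = {y}
FOLLOW(Q) = {y}
FOLLOW(S) = {$, x}
Therefore, FOLLOW(Q) = {y}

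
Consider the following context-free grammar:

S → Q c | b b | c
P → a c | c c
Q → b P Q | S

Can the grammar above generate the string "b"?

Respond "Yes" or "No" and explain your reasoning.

No - no valid derivation exists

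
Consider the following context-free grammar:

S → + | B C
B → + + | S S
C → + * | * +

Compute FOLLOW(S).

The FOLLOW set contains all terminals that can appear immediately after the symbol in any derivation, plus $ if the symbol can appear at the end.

We compute FOLLOW(S) using the standard algorithm.
FOLLOW(S) starts with {$}.
FIRST(B) = {+}
FIRST(C) = {*, +}
FIRST(S) = {+}
FOLLOW(B) = {*, +}
FOLLOW(C) = {$, *, +}
FOLLOW(S) = {$, *, +}
Therefore, FOLLOW(S) = {$, *, +}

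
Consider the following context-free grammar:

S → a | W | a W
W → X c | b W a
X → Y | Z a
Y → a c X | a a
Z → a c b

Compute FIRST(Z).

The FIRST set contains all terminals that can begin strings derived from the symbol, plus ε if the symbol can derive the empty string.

We compute FIRST(Z) using the standard algorithm.
FIRST(S) = {a, b}
FIRST(W) = {a, b}
FIRST(X) = {a}
FIRST(Y) = {a}
FIRST(Z) = {a}
Therefore, FIRST(Z) = {a}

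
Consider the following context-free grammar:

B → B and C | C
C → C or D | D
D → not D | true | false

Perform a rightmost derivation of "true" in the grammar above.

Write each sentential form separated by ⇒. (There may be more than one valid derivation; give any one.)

B ⇒ C ⇒ D ⇒ true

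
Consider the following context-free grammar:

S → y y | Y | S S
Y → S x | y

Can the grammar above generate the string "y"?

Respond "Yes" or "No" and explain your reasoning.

Yes - a valid derivation exists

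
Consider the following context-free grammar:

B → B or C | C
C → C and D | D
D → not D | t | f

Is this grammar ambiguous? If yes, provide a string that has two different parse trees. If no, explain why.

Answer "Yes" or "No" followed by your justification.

No - the grammar is unambiguous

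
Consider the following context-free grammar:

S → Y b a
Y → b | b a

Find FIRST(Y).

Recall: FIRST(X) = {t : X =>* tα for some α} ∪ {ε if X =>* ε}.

We compute FIRST(Y) using the standard algorithm.
FIRST(S) = {b}
FIRST(Y) = {b}
Therefore, FIRST(Y) = {b}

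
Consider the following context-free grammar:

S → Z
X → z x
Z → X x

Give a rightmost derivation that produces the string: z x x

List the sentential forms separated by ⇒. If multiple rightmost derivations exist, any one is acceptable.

S ⇒ Z ⇒ X x ⇒ z x x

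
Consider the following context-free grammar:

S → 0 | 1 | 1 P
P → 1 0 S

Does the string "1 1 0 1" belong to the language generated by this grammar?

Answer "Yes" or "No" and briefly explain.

Yes - a valid derivation exists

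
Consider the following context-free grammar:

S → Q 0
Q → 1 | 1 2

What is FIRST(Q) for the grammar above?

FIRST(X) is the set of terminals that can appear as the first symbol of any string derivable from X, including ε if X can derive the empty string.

We compute FIRST(Q) using the standard algorithm.
FIRST(Q) = {1}
FIRST(S) = {1}
Therefore, FIRST(Q) = {1}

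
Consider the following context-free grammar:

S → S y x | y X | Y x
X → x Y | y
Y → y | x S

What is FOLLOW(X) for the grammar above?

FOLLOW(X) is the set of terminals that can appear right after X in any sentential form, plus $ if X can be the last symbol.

We compute FOLLOW(X) using the standard algorithm.
FOLLOW(S) starts with {$}.
FIRST(S) = {x, y}
FIRST(X) = {x, y}
FIRST(Y) = {x, y}
FOLLOW(S) = {$, x, y}
FOLLOW(X) = {$, x, y}
FOLLOW(Y) = {$, x, y}
Therefore, FOLLOW(X) = {$, x, y}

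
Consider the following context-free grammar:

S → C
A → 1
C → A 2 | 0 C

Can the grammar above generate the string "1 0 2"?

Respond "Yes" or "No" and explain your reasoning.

No - no valid derivation exists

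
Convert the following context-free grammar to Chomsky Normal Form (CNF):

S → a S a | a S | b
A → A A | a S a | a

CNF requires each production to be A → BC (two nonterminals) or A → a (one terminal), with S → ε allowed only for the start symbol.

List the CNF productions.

TA → a; S → b; A → a; S → TA X0; X0 → S TA; S → TA S; A → A A; A → TA X1; X1 → S TA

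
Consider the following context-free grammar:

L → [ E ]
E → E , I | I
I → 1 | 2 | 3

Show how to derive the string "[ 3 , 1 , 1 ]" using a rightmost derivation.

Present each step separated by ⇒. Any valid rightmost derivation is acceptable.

L ⇒ [ E ] ⇒ [ E , I ] ⇒ [ E , 1 ] ⇒ [ E , I , 1 ] ⇒ [ E , 1 , 1 ] ⇒ [ I , 1 , 1 ] ⇒ [ 3 , 1 , 1 ]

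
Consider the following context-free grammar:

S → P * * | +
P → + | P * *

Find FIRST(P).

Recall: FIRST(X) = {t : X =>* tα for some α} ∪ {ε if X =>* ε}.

We compute FIRST(P) using the standard algorithm.
FIRST(P) = {+}
FIRST(S) = {+}
Therefore, FIRST(P) = {+}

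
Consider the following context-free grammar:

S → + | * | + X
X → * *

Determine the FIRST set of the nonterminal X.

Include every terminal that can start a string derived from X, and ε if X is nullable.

We compute FIRST(X) using the standard algorithm.
FIRST(S) = {*, +}
FIRST(X) = {*}
Therefore, FIRST(X) = {*}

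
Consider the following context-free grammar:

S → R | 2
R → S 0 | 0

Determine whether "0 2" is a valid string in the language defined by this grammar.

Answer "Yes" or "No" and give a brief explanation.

No - no valid derivation exists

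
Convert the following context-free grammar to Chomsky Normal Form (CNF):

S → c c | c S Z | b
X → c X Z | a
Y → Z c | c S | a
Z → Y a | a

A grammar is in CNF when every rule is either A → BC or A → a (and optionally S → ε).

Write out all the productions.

TC → c; S → b; X → a; Y → a; TA → a; Z → a; S → TC TC; S → TC X0; X0 → S Z; X → TC X1; X1 → X Z; Y → Z TC; Y → TC S; Z → Y TA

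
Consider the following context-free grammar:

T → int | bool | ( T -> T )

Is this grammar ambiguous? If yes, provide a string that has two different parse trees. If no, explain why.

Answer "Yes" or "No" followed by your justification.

No - the grammar is unambiguous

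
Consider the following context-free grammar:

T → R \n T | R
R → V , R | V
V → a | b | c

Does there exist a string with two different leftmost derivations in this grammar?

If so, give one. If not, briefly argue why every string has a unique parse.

No - every string in the language has a unique leftmost derivation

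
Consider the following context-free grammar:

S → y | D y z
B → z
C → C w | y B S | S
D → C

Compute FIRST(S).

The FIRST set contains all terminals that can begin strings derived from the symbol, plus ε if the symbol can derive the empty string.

We compute FIRST(S) using the standard algorithm.
FIRST(B) = {z}
FIRST(C) = {y}
FIRST(D) = {y}
FIRST(S) = {y}
Therefore, FIRST(S) = {y}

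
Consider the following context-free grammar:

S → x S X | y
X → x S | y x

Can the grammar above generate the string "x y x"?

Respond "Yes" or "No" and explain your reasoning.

No - no valid derivation exists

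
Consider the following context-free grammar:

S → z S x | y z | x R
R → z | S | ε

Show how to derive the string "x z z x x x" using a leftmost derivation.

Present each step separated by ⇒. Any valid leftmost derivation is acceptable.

S ⇒ x R ⇒ x S ⇒ x z S x ⇒ x z z S x x ⇒ x z z x R x x ⇒ x z z x x x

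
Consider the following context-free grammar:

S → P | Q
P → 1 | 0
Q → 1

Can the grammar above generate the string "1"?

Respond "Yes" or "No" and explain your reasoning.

Yes - a valid derivation exists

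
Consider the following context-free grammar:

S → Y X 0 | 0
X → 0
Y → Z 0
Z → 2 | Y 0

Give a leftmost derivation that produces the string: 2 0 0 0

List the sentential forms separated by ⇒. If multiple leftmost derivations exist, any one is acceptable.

S ⇒ Y X 0 ⇒ Z 0 X 0 ⇒ 2 0 X 0 ⇒ 2 0 0 0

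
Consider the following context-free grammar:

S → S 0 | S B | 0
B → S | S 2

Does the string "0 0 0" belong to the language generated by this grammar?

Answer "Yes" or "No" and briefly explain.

Yes - a valid derivation exists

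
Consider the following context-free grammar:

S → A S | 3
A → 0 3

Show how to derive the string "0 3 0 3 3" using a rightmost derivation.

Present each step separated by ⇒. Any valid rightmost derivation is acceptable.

S ⇒ A S ⇒ A A S ⇒ A A 3 ⇒ A 0 3 3 ⇒ 0 3 0 3 3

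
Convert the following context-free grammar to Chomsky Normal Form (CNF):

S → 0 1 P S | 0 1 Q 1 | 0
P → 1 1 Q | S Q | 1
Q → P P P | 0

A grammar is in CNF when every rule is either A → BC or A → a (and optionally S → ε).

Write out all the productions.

T0 → 0; T1 → 1; S → 0; P → 1; Q → 0; S → T0 X0; X0 → T1 X1; X1 → P S; S → T0 X2; X2 → T1 X3; X3 → Q T1; P → T1 X4; X4 → T1 Q; P → S Q; Q → P X5; X5 → P P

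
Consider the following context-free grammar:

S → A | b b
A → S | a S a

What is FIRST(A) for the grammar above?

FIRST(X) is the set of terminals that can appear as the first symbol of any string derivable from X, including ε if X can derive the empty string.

We compute FIRST(A) using the standard algorithm.
FIRST(A) = {a, b}
FIRST(S) = {a, b}
Therefore, FIRST(A) = {a, b}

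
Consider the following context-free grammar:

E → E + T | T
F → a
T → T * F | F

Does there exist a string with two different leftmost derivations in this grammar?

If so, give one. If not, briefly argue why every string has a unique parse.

No - every string in the language has a unique leftmost derivation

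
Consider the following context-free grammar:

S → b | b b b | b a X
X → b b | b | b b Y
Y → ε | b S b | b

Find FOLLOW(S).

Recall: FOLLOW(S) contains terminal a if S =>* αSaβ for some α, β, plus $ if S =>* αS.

We compute FOLLOW(S) using the standard algorithm.
FOLLOW(S) starts with {$}.
FIRST(S) = {b}
FIRST(X) = {b}
FIRST(Y) = {b, ε}
FOLLOW(S) = {$, b}
FOLLOW(X) = {$, b}
FOLLOW(Y) = {$, b}
Therefore, FOLLOW(S) = {$, b}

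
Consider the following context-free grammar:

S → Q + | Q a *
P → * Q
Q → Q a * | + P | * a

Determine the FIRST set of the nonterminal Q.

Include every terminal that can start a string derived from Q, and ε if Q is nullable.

We compute FIRST(Q) using the standard algorithm.
FIRST(P) = {*}
FIRST(Q) = {*, +}
FIRST(S) = {*, +}
Therefore, FIRST(Q) = {*, +}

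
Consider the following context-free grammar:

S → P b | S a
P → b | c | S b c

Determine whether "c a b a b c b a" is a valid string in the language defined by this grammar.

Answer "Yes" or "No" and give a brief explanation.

No - no valid derivation exists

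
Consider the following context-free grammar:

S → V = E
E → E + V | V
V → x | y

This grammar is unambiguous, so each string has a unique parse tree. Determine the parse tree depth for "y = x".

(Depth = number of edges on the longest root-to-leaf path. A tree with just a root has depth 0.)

3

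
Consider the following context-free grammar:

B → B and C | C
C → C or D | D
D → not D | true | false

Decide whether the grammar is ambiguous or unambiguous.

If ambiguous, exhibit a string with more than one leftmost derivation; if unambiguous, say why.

Unambiguous - every string in the language has a unique leftmost derivation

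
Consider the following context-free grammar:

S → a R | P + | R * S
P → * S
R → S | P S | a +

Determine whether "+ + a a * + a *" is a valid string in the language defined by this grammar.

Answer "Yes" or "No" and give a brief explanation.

No - no valid derivation exists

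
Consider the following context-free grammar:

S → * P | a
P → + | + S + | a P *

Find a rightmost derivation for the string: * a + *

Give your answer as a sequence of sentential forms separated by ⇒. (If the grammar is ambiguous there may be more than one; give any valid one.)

S ⇒ * P ⇒ * a P * ⇒ * a + *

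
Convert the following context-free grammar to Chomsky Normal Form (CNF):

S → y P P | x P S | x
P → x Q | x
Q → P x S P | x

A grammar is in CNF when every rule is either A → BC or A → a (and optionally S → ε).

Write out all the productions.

TY → y; TX → x; S → x; P → x; Q → x; S → TY X0; X0 → P P; S → TX X1; X1 → P S; P → TX Q; Q → P X2; X2 → TX X3; X3 → S P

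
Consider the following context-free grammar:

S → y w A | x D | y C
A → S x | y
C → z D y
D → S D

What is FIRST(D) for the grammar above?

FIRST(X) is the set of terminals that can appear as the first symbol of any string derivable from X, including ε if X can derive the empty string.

We compute FIRST(D) using the standard algorithm.
FIRST(A) = {x, y}
FIRST(C) = {z}
FIRST(D) = {x, y}
FIRST(S) = {x, y}
Therefore, FIRST(D) = {x, y}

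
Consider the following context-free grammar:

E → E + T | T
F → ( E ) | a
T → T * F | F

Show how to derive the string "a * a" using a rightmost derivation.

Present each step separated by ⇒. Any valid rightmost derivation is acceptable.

E ⇒ T ⇒ T * F ⇒ T * a ⇒ F * a ⇒ a * a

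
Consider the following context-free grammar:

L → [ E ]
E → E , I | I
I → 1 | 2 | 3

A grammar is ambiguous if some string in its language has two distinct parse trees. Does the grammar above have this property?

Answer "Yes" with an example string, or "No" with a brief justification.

No - the grammar is unambiguous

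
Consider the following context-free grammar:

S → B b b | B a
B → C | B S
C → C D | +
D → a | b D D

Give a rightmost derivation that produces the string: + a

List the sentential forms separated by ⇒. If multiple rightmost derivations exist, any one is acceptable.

S ⇒ B a ⇒ C a ⇒ + a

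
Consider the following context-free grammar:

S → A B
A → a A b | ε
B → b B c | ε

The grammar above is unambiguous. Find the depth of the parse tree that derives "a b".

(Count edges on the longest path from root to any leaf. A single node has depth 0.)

3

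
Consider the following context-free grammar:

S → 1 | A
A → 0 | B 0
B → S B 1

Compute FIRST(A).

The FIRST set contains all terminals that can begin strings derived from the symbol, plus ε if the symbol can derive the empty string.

We compute FIRST(A) using the standard algorithm.
FIRST(A) = {0, 1}
FIRST(B) = {0, 1}
FIRST(S) = {0, 1}
Therefore, FIRST(A) = {0, 1}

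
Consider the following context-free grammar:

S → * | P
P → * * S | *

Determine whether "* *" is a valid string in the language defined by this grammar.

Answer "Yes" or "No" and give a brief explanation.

No - no valid derivation exists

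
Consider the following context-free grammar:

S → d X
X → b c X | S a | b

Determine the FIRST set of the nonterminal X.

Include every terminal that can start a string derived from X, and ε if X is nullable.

We compute FIRST(X) using the standard algorithm.
FIRST(S) = {d}
FIRST(X) = {b, d}
Therefore, FIRST(X) = {b, d}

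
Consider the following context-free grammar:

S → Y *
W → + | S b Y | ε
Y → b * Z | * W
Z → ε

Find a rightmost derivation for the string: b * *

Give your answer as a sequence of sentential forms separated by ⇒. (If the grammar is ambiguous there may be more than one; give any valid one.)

S ⇒ Y * ⇒ b * Z * ⇒ b * *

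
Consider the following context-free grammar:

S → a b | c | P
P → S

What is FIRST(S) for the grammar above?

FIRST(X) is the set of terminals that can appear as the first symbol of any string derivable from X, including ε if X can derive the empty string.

We compute FIRST(S) using the standard algorithm.
FIRST(P) = {a, c}
FIRST(S) = {a, c}
Therefore, FIRST(S) = {a, c}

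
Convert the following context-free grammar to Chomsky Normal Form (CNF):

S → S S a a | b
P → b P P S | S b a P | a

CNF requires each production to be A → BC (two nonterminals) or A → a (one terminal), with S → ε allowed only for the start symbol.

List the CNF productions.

TA → a; S → b; TB → b; P → a; S → S X0; X0 → S X1; X1 → TA TA; P → TB X2; X2 → P X3; X3 → P S; P → S X4; X4 → TB X5; X5 → TA P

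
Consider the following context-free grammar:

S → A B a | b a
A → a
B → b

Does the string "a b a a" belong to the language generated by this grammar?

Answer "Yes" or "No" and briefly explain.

No - no valid derivation exists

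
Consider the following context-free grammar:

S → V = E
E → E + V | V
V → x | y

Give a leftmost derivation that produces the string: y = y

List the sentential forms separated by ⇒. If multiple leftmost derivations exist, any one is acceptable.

S ⇒ V = E ⇒ y = E ⇒ y = V ⇒ y = y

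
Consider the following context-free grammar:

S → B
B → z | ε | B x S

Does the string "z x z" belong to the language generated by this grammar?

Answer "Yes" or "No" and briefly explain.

Yes - a valid derivation exists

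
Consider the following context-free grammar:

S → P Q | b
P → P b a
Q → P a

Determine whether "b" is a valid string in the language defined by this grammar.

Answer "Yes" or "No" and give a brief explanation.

Yes - a valid derivation exists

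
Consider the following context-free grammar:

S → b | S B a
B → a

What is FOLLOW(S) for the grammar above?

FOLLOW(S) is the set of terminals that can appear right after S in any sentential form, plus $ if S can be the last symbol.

We compute FOLLOW(S) using the standard algorithm.
FOLLOW(S) starts with {$}.
FIRST(B) = {a}
FIRST(S) = {b}
FOLLOW(B) = {a}
FOLLOW(S) = {$, a}
Therefore, FOLLOW(S) = {$, a}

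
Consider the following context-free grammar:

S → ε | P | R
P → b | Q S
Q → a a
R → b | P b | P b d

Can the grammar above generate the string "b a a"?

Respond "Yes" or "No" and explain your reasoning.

No - no valid derivation exists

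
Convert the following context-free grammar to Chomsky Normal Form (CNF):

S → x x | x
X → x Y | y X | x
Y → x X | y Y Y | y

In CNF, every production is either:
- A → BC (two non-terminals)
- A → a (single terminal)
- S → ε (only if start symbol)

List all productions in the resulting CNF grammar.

TX → x; S → x; TY → y; X → x; Y → y; S → TX TX; X → TX Y; X → TY X; Y → TX X; Y → TY X0; X0 → Y Y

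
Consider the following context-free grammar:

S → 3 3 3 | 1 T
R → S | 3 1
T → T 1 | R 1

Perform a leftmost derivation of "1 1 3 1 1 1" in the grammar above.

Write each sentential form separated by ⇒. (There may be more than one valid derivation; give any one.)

S ⇒ 1 T ⇒ 1 R 1 ⇒ 1 S 1 ⇒ 1 1 T 1 ⇒ 1 1 R 1 1 ⇒ 1 1 3 1 1 1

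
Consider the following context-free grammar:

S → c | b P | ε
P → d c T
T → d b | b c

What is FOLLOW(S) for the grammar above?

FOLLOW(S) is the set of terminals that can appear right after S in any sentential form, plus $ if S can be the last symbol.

We compute FOLLOW(S) using the standard algorithm.
FOLLOW(S) starts with {$}.
FIRST(P) = {d}
FIRST(S) = {b, c, ε}
FIRST(T) = {b, d}
FOLLOW(P) = {$}
FOLLOW(S) = {$}
FOLLOW(T) = {$}
Therefore, FOLLOW(S) = {$}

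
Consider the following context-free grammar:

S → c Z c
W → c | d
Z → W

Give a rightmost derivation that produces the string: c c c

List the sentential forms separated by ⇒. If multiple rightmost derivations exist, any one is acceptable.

S ⇒ c Z c ⇒ c W c ⇒ c c c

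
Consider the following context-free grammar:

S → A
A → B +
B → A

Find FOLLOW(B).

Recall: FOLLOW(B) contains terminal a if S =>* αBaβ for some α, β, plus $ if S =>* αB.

We compute FOLLOW(B) using the standard algorithm.
FOLLOW(S) starts with {$}.
FIRST(A) = {}
FIRST(B) = {}
FIRST(S) = {}
FOLLOW(A) = {$, +}
FOLLOW(B) = {+}
FOLLOW(S) = {$}
Therefore, FOLLOW(B) = {+}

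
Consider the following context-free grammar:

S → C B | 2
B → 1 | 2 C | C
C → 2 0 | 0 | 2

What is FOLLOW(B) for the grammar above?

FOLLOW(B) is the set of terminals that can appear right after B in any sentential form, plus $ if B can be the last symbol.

We compute FOLLOW(B) using the standard algorithm.
FOLLOW(S) starts with {$}.
FIRST(B) = {0, 1, 2}
FIRST(C) = {0, 2}
FIRST(S) = {0, 2}
FOLLOW(B) = {$}
FOLLOW(C) = {$, 0, 1, 2}
FOLLOW(S) = {$}
Therefore, FOLLOW(B) = {$}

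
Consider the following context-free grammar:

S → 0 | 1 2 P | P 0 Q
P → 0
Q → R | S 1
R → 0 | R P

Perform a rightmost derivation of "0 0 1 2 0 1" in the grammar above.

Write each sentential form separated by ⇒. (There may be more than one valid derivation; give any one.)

S ⇒ P 0 Q ⇒ P 0 S 1 ⇒ P 0 1 2 P 1 ⇒ P 0 1 2 0 1 ⇒ 0 0 1 2 0 1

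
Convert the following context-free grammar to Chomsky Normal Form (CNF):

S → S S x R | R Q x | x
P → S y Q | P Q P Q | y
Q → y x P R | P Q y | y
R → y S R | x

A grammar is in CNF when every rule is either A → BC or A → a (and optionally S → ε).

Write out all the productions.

TX → x; S → x; TY → y; P → y; Q → y; R → x; S → S X0; X0 → S X1; X1 → TX R; S → R X2; X2 → Q TX; P → S X3; X3 → TY Q; P → P X4; X4 → Q X5; X5 → P Q; Q → TY X6; X6 → TX X7; X7 → P R; Q → P X8; X8 → Q TY; R → TY X9; X9 → S R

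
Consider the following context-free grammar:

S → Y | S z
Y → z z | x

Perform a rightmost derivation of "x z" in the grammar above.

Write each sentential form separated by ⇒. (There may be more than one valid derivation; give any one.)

S ⇒ S z ⇒ Y z ⇒ x z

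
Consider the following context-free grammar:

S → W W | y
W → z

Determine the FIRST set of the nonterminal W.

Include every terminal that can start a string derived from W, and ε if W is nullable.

We compute FIRST(W) using the standard algorithm.
FIRST(S) = {y, z}
FIRST(W) = {z}
Therefore, FIRST(W) = {z}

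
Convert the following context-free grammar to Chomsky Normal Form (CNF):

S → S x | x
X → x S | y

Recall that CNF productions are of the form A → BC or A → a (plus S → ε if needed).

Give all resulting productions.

TX → x; S → x; X → y; S → S TX; X → TX S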